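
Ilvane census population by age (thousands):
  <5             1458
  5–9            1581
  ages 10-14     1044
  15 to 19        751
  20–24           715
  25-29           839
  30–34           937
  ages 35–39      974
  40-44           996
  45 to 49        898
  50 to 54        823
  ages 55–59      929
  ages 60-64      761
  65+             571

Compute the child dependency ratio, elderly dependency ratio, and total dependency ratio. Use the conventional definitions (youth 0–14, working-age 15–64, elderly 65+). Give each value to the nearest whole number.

0–14: 1458 + 1581 + 1044 = 4083
15–64: 751 + 715 + 839 + 937 + 974 + 996 + 898 + 823 + 929 + 761 = 8623
65+: 571
Youth dependency ratio = 4083 / 8623 × 100 = 47
Old-age dependency ratio = 571 / 8623 × 100 = 7
Total dependency ratio = (4083 + 571) / 8623 × 100 = 4654 / 8623 × 100 = 54

Youth dependency ratio: 47
Old-age dependency ratio: 7
Total dependency ratio: 54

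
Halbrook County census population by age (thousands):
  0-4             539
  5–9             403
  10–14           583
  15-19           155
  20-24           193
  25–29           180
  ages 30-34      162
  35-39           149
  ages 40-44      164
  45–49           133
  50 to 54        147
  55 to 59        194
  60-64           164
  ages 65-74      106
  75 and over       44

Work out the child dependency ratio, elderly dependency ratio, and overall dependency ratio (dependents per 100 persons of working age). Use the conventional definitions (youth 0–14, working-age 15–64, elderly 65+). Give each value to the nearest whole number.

Youth dependency ratio: 93
Old-age dependency ratio: 9
Total dependency ratio: 102

0–14: 539 + 403 + 583 = 1,525
15–64: 155 + 193 + 180 + 162 + 149 + 164 + 133 + 147 + 194 + 164 = 1,641
65+: 106 + 44 = 150
Youth dependency ratio = 1,525 / 1,641 × 100 = 93
Old-age dependency ratio = 150 / 1,641 × 100 = 9
Total dependency ratio = (1,525 + 150) / 1,641 × 100 = 1,675 / 1,641 × 100 = 102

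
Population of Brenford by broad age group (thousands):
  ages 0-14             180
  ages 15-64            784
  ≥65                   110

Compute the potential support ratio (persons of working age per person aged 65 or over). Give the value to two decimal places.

Potential support ratio: 7.13

Potential support ratio = 784 / 110 = 7.13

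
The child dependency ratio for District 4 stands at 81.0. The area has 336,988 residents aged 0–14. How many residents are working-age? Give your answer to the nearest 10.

Working-age: 416,030

Youth dependency ratio = youth / working-age × 100
81.0 = 336,988 / W × 100
⇒ 416,030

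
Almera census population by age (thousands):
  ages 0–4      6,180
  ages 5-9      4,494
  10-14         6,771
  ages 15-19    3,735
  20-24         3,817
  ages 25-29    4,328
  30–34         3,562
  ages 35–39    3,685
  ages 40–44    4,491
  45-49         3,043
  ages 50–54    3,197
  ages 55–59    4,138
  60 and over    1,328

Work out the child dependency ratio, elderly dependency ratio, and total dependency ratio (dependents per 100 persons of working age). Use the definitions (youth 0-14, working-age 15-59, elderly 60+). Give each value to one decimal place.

Youth dependency ratio: 51.3
Old-age dependency ratio: 3.9
Total dependency ratio: 55.2

0–14: 6,180 + 4,494 + 6,771 = 17,445
15–59: 3,735 + 3,817 + 4,328 + 3,562 + 3,685 + 4,491 + 3,043 + 3,197 + 4,138 = 33,996
60+: 1,328
Youth dependency ratio = 17,445 / 33,996 × 100 = 51.3
Old-age dependency ratio = 1,328 / 33,996 × 100 = 3.9
Total dependency ratio = (17,445 + 1,328) / 33,996 × 100 = 18,773 / 33,996 × 100 = 55.2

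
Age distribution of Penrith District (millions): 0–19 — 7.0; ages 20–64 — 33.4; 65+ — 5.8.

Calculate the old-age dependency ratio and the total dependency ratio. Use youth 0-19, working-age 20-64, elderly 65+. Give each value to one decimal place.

Old-age dependency ratio: 17.4
Total dependency ratio: 38.3

Old-age dependency ratio = 5.8 / 33.4 × 100 = 17.4
Total dependency ratio = (7.0 + 5.8) / 33.4 × 100 = 12.8 / 33.4 × 100 = 38.3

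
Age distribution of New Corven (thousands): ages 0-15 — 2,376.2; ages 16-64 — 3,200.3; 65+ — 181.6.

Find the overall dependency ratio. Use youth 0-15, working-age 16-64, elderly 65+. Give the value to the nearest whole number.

Total dependency ratio: 80

Total dependency ratio = (2,376.2 + 181.6) / 3,200.3 × 100 = 2,557.8 / 3,200.3 × 100 = 80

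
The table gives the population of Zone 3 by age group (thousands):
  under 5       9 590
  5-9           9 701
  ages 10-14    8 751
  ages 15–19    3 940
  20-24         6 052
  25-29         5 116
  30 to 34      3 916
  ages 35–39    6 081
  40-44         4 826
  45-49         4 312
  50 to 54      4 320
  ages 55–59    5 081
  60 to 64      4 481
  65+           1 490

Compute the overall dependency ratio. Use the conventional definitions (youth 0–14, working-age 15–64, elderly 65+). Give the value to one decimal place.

Total dependency ratio: 61.4

0–14: 9 590 + 9 701 + 8 751 = 28 042
15–64: 3 940 + 6 052 + 5 116 + 3 916 + 6 081 + 4 826 + 4 312 + 4 320 + 5 081 + 4 481 = 48 125
65+: 1 490
Total dependency ratio = (28 042 + 1 490) / 48 125 × 100 = 29 532 / 48 125 × 100 = 61.4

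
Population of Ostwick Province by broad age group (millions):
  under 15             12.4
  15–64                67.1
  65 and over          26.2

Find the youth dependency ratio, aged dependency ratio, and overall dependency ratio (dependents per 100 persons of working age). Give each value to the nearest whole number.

Youth dependency ratio: 18
Old-age dependency ratio: 39
Total dependency ratio: 58

Youth dependency ratio = 12.4 / 67.1 × 100 = 18
Old-age dependency ratio = 26.2 / 67.1 × 100 = 39
Total dependency ratio = (12.4 + 26.2) / 67.1 × 100 = 38.6 / 67.1 × 100 = 58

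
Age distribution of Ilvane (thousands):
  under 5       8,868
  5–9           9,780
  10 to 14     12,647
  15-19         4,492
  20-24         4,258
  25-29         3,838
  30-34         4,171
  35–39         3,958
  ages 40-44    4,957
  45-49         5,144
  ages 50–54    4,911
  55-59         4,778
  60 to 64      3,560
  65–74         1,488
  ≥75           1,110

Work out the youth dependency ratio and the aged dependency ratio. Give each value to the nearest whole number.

0–14: 8,868 + 9,780 + 12,647 = 31,295
15–64: 4,492 + 4,258 + 3,838 + 4,171 + 3,958 + 4,957 + 5,144 + 4,911 + 4,778 + 3,560 = 44,067
65+: 1,488 + 1,110 = 2,598
Youth dependency ratio = 31,295 / 44,067 × 100 = 71
Old-age dependency ratio = 2,598 / 44,067 × 100 = 6

Youth dependency ratio: 71
Old-age dependency ratio: 6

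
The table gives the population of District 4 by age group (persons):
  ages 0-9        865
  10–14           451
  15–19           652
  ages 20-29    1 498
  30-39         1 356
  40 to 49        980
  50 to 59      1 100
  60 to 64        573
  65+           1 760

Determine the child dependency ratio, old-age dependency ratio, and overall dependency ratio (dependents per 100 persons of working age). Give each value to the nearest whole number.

Youth dependency ratio: 21
Old-age dependency ratio: 29
Total dependency ratio: 50

0–14: 865 + 451 = 1 316
15–64: 652 + 1 498 + 1 356 + 980 + 1 100 + 573 = 6 159
65+: 1 760
Youth dependency ratio = 1 316 / 6 159 × 100 = 21
Old-age dependency ratio = 1 760 / 6 159 × 100 = 29
Total dependency ratio = (1 316 + 1 760) / 6 159 × 100 = 3 076 / 6 159 × 100 = 50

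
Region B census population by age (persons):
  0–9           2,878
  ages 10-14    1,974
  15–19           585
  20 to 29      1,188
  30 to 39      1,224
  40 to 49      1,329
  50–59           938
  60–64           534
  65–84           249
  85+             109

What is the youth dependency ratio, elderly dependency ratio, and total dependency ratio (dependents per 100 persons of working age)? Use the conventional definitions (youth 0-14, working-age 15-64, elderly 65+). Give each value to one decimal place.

0–14: 2,878 + 1,974 = 4,852
15–64: 585 + 1,188 + 1,224 + 1,329 + 938 + 534 = 5,798
65+: 249 + 109 = 358
Youth dependency ratio = 4,852 / 5,798 × 100 = 83.7
Old-age dependency ratio = 358 / 5,798 × 100 = 6.2
Total dependency ratio = (4,852 + 358) / 5,798 × 100 = 5,210 / 5,798 × 100 = 89.9

Youth dependency ratio: 83.7
Old-age dependency ratio: 6.2
Total dependency ratio: 89.9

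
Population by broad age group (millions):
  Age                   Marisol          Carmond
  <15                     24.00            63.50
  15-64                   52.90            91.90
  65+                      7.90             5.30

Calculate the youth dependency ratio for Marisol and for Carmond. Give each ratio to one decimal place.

Marisol: 24.00 / 52.90 × 100 = 45.4
Carmond: 63.50 / 91.90 × 100 = 69.1

Marisol: 45.4
Carmond: 69.1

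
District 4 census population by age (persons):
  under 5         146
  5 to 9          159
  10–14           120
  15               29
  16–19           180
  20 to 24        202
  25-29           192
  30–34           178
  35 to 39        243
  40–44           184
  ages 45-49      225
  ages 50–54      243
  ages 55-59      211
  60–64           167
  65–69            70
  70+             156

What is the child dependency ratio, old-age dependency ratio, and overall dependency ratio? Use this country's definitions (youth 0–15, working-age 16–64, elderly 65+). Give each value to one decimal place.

0–15: 146 + 159 + 120 + 29 = 454
16–64: 180 + 202 + 192 + 178 + 243 + 184 + 225 + 243 + 211 + 167 = 2,025
65+: 70 + 156 = 226
Youth dependency ratio = 454 / 2,025 × 100 = 22.4
Old-age dependency ratio = 226 / 2,025 × 100 = 11.2
Total dependency ratio = (454 + 226) / 2,025 × 100 = 680 / 2,025 × 100 = 33.6

Youth dependency ratio: 22.4
Old-age dependency ratio: 11.2
Total dependency ratio: 33.6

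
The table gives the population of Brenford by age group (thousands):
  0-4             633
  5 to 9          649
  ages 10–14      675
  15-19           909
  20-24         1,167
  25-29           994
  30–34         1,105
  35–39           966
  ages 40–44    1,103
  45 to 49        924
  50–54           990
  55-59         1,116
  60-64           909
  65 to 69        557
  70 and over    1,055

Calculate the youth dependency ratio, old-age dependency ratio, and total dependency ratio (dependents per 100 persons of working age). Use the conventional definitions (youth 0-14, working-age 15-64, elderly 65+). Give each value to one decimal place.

0–14: 633 + 649 + 675 = 1,957
15–64: 909 + 1,167 + 994 + 1,105 + 966 + 1,103 + 924 + 990 + 1,116 + 909 = 10,183
65+: 557 + 1,055 = 1,612
Youth dependency ratio = 1,957 / 10,183 × 100 = 19.2
Old-age dependency ratio = 1,612 / 10,183 × 100 = 15.8
Total dependency ratio = (1,957 + 1,612) / 10,183 × 100 = 3,569 / 10,183 × 100 = 35.0

Youth dependency ratio: 19.2
Old-age dependency ratio: 15.8
Total dependency ratio: 35.0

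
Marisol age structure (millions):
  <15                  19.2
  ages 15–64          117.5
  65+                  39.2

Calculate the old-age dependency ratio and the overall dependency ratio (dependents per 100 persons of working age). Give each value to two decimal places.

Old-age dependency ratio = 39.2 / 117.5 × 100 = 33.36
Total dependency ratio = (19.2 + 39.2) / 117.5 × 100 = 58.4 / 117.5 × 100 = 49.70

Old-age dependency ratio: 33.36
Total dependency ratio: 49.70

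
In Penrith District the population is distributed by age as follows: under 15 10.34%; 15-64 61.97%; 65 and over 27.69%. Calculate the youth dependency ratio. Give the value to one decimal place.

Youth dependency ratio = 10.34 / 61.97 × 100 = 16.7

Youth dependency ratio: 16.7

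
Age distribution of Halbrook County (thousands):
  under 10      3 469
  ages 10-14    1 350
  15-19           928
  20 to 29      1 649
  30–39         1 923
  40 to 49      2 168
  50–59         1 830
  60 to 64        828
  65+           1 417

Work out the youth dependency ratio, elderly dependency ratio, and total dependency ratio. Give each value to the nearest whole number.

Youth dependency ratio: 52
Old-age dependency ratio: 15
Total dependency ratio: 67

0–14: 3 469 + 1 350 = 4 819
15–64: 928 + 1 649 + 1 923 + 2 168 + 1 830 + 828 = 9 326
65+: 1 417
Youth dependency ratio = 4 819 / 9 326 × 100 = 52
Old-age dependency ratio = 1 417 / 9 326 × 100 = 15
Total dependency ratio = (4 819 + 1 417) / 9 326 × 100 = 6 236 / 9 326 × 100 = 67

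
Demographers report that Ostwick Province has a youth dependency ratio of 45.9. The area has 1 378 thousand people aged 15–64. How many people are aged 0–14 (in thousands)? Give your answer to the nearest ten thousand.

Youth dependency ratio = youth / working-age × 100
45.9 = Y / 1 378 × 100
⇒ 630

Aged 0–14: 630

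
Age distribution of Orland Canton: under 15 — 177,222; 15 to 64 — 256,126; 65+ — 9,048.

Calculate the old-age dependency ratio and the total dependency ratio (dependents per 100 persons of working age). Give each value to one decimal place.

Old-age dependency ratio: 3.5
Total dependency ratio: 72.7

Old-age dependency ratio = 9,048 / 256,126 × 100 = 3.5
Total dependency ratio = (177,222 + 9,048) / 256,126 × 100 = 186,270 / 256,126 × 100 = 72.7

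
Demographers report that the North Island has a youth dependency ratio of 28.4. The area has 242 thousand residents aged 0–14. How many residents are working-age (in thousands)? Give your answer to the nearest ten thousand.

Working-age: 850

Youth dependency ratio = youth / working-age × 100
28.4 = 242 / W × 100
⇒ 850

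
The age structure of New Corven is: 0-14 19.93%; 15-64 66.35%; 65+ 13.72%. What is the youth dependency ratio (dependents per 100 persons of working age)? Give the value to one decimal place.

Youth dependency ratio: 30.0

Youth dependency ratio = 19.93 / 66.35 × 100 = 30.0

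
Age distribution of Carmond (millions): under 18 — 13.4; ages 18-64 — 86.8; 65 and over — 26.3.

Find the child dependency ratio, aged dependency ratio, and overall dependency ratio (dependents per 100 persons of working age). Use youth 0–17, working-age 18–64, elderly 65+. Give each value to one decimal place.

Youth dependency ratio = 13.4 / 86.8 × 100 = 15.4
Old-age dependency ratio = 26.3 / 86.8 × 100 = 30.3
Total dependency ratio = (13.4 + 26.3) / 86.8 × 100 = 39.7 / 86.8 × 100 = 45.7

Youth dependency ratio: 15.4
Old-age dependency ratio: 30.3
Total dependency ratio: 45.7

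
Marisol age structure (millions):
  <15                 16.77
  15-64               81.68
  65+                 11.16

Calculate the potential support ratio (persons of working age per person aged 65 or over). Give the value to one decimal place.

Potential support ratio: 7.3

Potential support ratio = 81.68 / 11.16 = 7.3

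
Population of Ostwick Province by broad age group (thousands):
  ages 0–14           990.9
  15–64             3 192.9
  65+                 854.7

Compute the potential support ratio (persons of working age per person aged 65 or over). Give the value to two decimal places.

Potential support ratio = 3 192.9 / 854.7 = 3.74

Potential support ratio: 3.74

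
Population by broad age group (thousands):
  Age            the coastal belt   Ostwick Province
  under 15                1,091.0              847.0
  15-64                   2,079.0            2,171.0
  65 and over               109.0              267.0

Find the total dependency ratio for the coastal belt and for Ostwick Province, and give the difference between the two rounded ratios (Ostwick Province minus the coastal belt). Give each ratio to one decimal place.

the coastal belt: (1,091.0 + 109.0) / 2,079.0 × 100 = 1,200.0 / 2,079.0 × 100 = 57.7
Ostwick Province: (847.0 + 267.0) / 2,171.0 × 100 = 1,114.0 / 2,171.0 × 100 = 51.3

the coastal belt: 57.7
Ostwick Province: 51.3
Difference: -6.4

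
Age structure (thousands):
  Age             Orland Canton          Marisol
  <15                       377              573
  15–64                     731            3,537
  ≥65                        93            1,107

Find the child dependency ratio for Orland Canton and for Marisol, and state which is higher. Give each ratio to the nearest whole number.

Orland Canton: 52
Marisol: 16
Higher: Orland Canton

Orland Canton: 377 / 731 × 100 = 52
Marisol: 573 / 3,537 × 100 = 16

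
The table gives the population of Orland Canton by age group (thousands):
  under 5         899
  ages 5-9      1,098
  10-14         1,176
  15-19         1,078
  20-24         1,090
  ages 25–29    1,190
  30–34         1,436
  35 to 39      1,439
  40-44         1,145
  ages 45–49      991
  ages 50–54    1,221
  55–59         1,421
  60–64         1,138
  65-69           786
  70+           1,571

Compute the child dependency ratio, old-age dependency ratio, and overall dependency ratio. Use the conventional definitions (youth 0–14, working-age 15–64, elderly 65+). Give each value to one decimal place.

Youth dependency ratio: 26.1
Old-age dependency ratio: 19.4
Total dependency ratio: 45.5

0–14: 899 + 1,098 + 1,176 = 3,173
15–64: 1,078 + 1,090 + 1,190 + 1,436 + 1,439 + 1,145 + 991 + 1,221 + 1,421 + 1,138 = 12,149
65+: 786 + 1,571 = 2,357
Youth dependency ratio = 3,173 / 12,149 × 100 = 26.1
Old-age dependency ratio = 2,357 / 12,149 × 100 = 19.4
Total dependency ratio = (3,173 + 2,357) / 12,149 × 100 = 5,530 / 12,149 × 100 = 45.5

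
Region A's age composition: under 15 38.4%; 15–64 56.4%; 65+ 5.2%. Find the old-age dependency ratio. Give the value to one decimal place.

Old-age dependency ratio = 5.2 / 56.4 × 100 = 9.2

Old-age dependency ratio: 9.2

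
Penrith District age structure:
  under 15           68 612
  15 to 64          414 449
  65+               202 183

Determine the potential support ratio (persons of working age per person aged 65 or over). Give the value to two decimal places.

Potential support ratio = 414 449 / 202 183 = 2.05

Potential support ratio: 2.05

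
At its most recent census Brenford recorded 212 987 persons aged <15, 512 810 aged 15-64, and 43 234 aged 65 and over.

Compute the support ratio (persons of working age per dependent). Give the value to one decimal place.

Support ratio = 512 810 / (212 987 + 43 234) = 512 810 / 256 221 = 2.0

Support ratio: 2.0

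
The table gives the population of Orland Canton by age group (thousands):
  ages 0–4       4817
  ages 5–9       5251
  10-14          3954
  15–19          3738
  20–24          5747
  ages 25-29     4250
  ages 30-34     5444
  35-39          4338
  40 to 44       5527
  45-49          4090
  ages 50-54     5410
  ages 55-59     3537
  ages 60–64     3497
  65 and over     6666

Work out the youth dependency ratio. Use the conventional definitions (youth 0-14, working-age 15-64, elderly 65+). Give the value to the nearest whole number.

Youth dependency ratio: 31

0–14: 4817 + 5251 + 3954 = 14022
15–64: 3738 + 5747 + 4250 + 5444 + 4338 + 5527 + 4090 + 5410 + 3537 + 3497 = 45578
65+: 6666
Youth dependency ratio = 14022 / 45578 × 100 = 31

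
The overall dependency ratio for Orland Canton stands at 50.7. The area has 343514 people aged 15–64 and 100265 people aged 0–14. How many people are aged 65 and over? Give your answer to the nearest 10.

Total dependency ratio = (youth + elderly) / working-age × 100
50.7 = (100265 + E) / 343514 × 100
⇒ 73900

Aged 65 and over: 73900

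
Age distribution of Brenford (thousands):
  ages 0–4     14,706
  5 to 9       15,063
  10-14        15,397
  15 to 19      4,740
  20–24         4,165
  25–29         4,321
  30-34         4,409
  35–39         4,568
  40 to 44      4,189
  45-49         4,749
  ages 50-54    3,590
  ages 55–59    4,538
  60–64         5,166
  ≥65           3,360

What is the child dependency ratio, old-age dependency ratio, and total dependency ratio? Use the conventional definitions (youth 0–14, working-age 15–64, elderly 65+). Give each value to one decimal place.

0–14: 14,706 + 15,063 + 15,397 = 45,166
15–64: 4,740 + 4,165 + 4,321 + 4,409 + 4,568 + 4,189 + 4,749 + 3,590 + 4,538 + 5,166 = 44,435
65+: 3,360
Youth dependency ratio = 45,166 / 44,435 × 100 = 101.6
Old-age dependency ratio = 3,360 / 44,435 × 100 = 7.6
Total dependency ratio = (45,166 + 3,360) / 44,435 × 100 = 48,526 / 44,435 × 100 = 109.2

Youth dependency ratio: 101.6
Old-age dependency ratio: 7.6
Total dependency ratio: 109.2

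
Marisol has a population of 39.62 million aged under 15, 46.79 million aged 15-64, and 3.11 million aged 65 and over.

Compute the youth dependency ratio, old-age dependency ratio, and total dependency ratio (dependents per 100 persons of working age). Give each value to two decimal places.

Youth dependency ratio: 84.68
Old-age dependency ratio: 6.65
Total dependency ratio: 91.32

Youth dependency ratio = 39.62 / 46.79 × 100 = 84.68
Old-age dependency ratio = 3.11 / 46.79 × 100 = 6.65
Total dependency ratio = (39.62 + 3.11) / 46.79 × 100 = 42.73 / 46.79 × 100 = 91.32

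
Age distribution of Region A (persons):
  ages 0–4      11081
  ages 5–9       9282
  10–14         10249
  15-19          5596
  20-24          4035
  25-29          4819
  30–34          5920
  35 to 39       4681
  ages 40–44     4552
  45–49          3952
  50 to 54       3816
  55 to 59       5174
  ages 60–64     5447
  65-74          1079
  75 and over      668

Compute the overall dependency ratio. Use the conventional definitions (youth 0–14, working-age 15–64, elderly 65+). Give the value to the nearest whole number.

Total dependency ratio: 67

0–14: 11081 + 9282 + 10249 = 30612
15–64: 5596 + 4035 + 4819 + 5920 + 4681 + 4552 + 3952 + 3816 + 5174 + 5447 = 47992
65+: 1079 + 668 = 1747
Total dependency ratio = (30612 + 1747) / 47992 × 100 = 32359 / 47992 × 100 = 67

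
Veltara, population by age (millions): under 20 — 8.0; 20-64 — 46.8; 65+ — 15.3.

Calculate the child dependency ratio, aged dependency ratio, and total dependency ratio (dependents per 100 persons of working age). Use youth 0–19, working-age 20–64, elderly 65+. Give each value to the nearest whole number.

Youth dependency ratio = 8.0 / 46.8 × 100 = 17
Old-age dependency ratio = 15.3 / 46.8 × 100 = 33
Total dependency ratio = (8.0 + 15.3) / 46.8 × 100 = 23.3 / 46.8 × 100 = 50

Youth dependency ratio: 17
Old-age dependency ratio: 33
Total dependency ratio: 50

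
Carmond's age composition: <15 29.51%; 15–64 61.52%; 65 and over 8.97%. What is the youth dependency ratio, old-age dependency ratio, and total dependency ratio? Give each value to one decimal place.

Youth dependency ratio = 29.51 / 61.52 × 100 = 48.0
Old-age dependency ratio = 8.97 / 61.52 × 100 = 14.6
Total dependency ratio = (29.51 + 8.97) / 61.52 × 100 = 38.48 / 61.52 × 100 = 62.5

Youth dependency ratio: 48.0
Old-age dependency ratio: 14.6
Total dependency ratio: 62.5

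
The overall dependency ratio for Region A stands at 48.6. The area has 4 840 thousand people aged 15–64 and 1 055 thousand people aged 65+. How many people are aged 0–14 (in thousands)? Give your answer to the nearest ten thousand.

Total dependency ratio = (youth + elderly) / working-age × 100
48.6 = (Y + 1 055) / 4 840 × 100
⇒ 1 300

Aged 0–14: 1 300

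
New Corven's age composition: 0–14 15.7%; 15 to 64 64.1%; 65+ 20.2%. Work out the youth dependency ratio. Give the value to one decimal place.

Youth dependency ratio: 24.5

Youth dependency ratio = 15.7 / 64.1 × 100 = 24.5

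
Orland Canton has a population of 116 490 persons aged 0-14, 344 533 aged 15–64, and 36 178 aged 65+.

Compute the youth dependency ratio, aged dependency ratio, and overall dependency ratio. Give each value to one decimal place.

Youth dependency ratio: 33.8
Old-age dependency ratio: 10.5
Total dependency ratio: 44.3

Youth dependency ratio = 116 490 / 344 533 × 100 = 33.8
Old-age dependency ratio = 36 178 / 344 533 × 100 = 10.5
Total dependency ratio = (116 490 + 36 178) / 344 533 × 100 = 152 668 / 344 533 × 100 = 44.3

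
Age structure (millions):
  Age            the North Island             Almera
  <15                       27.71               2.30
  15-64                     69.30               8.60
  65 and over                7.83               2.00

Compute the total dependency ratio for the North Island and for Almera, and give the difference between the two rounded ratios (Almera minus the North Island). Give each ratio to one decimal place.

the North Island: (27.71 + 7.83) / 69.30 × 100 = 35.54 / 69.30 × 100 = 51.3
Almera: (2.30 + 2.00) / 8.60 × 100 = 4.30 / 8.60 × 100 = 50.0

the North Island: 51.3
Almera: 50.0
Difference: -1.3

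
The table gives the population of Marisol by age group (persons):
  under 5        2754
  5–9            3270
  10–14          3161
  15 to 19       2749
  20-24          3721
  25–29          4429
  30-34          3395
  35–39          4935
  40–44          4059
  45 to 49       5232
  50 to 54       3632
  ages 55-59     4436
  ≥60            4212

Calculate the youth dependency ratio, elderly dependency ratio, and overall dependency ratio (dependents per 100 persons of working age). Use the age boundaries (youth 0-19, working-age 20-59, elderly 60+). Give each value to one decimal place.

0–19: 2754 + 3270 + 3161 + 2749 = 11934
20–59: 3721 + 4429 + 3395 + 4935 + 4059 + 5232 + 3632 + 4436 = 33839
60+: 4212
Youth dependency ratio = 11934 / 33839 × 100 = 35.3
Old-age dependency ratio = 4212 / 33839 × 100 = 12.4
Total dependency ratio = (11934 + 4212) / 33839 × 100 = 16146 / 33839 × 100 = 47.7

Youth dependency ratio: 35.3
Old-age dependency ratio: 12.4
Total dependency ratio: 47.7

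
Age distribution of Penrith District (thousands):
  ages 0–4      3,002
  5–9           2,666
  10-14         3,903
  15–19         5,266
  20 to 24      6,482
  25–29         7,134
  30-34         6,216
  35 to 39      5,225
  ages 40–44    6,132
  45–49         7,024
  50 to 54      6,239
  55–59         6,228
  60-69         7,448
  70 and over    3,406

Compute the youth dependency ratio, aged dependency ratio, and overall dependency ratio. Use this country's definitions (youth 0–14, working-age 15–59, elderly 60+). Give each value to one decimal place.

0–14: 3,002 + 2,666 + 3,903 = 9,571
15–59: 5,266 + 6,482 + 7,134 + 6,216 + 5,225 + 6,132 + 7,024 + 6,239 + 6,228 = 55,946
60+: 7,448 + 3,406 = 10,854
Youth dependency ratio = 9,571 / 55,946 × 100 = 17.1
Old-age dependency ratio = 10,854 / 55,946 × 100 = 19.4
Total dependency ratio = (9,571 + 10,854) / 55,946 × 100 = 20,425 / 55,946 × 100 = 36.5

Youth dependency ratio: 17.1
Old-age dependency ratio: 19.4
Total dependency ratio: 36.5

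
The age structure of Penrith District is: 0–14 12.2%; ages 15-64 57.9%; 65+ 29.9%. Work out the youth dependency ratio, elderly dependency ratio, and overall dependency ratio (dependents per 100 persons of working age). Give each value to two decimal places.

Youth dependency ratio = 12.2 / 57.9 × 100 = 21.07
Old-age dependency ratio = 29.9 / 57.9 × 100 = 51.64
Total dependency ratio = (12.2 + 29.9) / 57.9 × 100 = 42.1 / 57.9 × 100 = 72.71

Youth dependency ratio: 21.07
Old-age dependency ratio: 51.64
Total dependency ratio: 72.71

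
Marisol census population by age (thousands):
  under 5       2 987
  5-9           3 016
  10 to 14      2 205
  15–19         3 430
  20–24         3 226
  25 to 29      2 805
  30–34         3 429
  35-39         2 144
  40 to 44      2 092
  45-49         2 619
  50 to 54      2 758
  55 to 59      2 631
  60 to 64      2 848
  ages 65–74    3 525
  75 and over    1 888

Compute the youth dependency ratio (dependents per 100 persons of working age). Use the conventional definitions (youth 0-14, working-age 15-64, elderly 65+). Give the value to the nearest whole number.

0–14: 2 987 + 3 016 + 2 205 = 8 208
15–64: 3 430 + 3 226 + 2 805 + 3 429 + 2 144 + 2 092 + 2 619 + 2 758 + 2 631 + 2 848 = 27 982
65+: 3 525 + 1 888 = 5 413
Youth dependency ratio = 8 208 / 27 982 × 100 = 29

Youth dependency ratio: 29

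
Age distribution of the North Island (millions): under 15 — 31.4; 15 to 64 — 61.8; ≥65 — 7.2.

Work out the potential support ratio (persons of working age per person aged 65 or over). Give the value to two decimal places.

Potential support ratio = 61.8 / 7.2 = 8.58

Potential support ratio: 8.58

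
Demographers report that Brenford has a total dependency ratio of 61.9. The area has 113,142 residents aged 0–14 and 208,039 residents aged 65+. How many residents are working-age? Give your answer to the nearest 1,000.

Working-age: 519,000

Total dependency ratio = (youth + elderly) / working-age × 100
61.9 = (113,142 + 208,039) / W × 100
⇒ 519,000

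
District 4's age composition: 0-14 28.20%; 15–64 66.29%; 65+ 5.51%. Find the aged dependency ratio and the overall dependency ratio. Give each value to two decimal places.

Old-age dependency ratio: 8.31
Total dependency ratio: 50.85

Old-age dependency ratio = 5.51 / 66.29 × 100 = 8.31
Total dependency ratio = (28.20 + 5.51) / 66.29 × 100 = 33.71 / 66.29 × 100 = 50.85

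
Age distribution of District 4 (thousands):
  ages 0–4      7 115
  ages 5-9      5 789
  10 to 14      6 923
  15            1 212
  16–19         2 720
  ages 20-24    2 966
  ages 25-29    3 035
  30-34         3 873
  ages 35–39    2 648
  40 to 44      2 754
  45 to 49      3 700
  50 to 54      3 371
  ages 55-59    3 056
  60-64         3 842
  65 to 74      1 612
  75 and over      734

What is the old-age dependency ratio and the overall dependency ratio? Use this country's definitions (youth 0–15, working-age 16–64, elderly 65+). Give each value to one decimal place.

Old-age dependency ratio: 7.3
Total dependency ratio: 73.2

0–15: 7 115 + 5 789 + 6 923 + 1 212 = 21 039
16–64: 2 720 + 2 966 + 3 035 + 3 873 + 2 648 + 2 754 + 3 700 + 3 371 + 3 056 + 3 842 = 31 965
65+: 1 612 + 734 = 2 346
Old-age dependency ratio = 2 346 / 31 965 × 100 = 7.3
Total dependency ratio = (21 039 + 2 346) / 31 965 × 100 = 23 385 / 31 965 × 100 = 73.2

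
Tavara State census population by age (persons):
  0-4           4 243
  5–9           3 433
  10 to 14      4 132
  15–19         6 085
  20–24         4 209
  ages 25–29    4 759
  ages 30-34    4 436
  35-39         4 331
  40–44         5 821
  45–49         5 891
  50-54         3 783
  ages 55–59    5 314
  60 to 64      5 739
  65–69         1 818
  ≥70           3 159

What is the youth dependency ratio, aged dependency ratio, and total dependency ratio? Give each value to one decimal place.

Youth dependency ratio: 23.4
Old-age dependency ratio: 9.9
Total dependency ratio: 33.3

0–14: 4 243 + 3 433 + 4 132 = 11 808
15–64: 6 085 + 4 209 + 4 759 + 4 436 + 4 331 + 5 821 + 5 891 + 3 783 + 5 314 + 5 739 = 50 368
65+: 1 818 + 3 159 = 4 977
Youth dependency ratio = 11 808 / 50 368 × 100 = 23.4
Old-age dependency ratio = 4 977 / 50 368 × 100 = 9.9
Total dependency ratio = (11 808 + 4 977) / 50 368 × 100 = 16 785 / 50 368 × 100 = 33.3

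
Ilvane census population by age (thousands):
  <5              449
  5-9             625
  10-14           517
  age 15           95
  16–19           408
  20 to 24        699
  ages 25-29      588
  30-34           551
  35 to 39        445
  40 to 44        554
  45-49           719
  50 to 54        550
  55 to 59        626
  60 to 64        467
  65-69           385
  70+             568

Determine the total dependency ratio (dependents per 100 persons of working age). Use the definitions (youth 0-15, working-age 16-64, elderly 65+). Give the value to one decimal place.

0–15: 449 + 625 + 517 + 95 = 1 686
16–64: 408 + 699 + 588 + 551 + 445 + 554 + 719 + 550 + 626 + 467 = 5 607
65+: 385 + 568 = 953
Total dependency ratio = (1 686 + 953) / 5 607 × 100 = 2 639 / 5 607 × 100 = 47.1

Total dependency ratio: 47.1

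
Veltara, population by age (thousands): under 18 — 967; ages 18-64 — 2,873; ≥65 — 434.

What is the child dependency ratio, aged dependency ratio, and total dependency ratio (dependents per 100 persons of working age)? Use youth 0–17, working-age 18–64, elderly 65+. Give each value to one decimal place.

Youth dependency ratio: 33.7
Old-age dependency ratio: 15.1
Total dependency ratio: 48.8

Youth dependency ratio = 967 / 2,873 × 100 = 33.7
Old-age dependency ratio = 434 / 2,873 × 100 = 15.1
Total dependency ratio = (967 + 434) / 2,873 × 100 = 1,401 / 2,873 × 100 = 48.8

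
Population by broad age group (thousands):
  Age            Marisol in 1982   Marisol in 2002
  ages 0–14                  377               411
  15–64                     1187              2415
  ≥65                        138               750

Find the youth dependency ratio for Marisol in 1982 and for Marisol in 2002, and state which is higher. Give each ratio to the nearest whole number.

Marisol in 1982: 32
Marisol in 2002: 17
Higher: Marisol in 1982

Marisol in 1982: 377 / 1187 × 100 = 32
Marisol in 2002: 411 / 2415 × 100 = 17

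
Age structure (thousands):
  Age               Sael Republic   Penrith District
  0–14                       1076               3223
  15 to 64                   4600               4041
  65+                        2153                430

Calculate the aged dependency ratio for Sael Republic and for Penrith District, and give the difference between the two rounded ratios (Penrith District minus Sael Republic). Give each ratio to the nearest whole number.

Sael Republic: 2153 / 4600 × 100 = 47
Penrith District: 430 / 4041 × 100 = 11

Sael Republic: 47
Penrith District: 11
Difference: -36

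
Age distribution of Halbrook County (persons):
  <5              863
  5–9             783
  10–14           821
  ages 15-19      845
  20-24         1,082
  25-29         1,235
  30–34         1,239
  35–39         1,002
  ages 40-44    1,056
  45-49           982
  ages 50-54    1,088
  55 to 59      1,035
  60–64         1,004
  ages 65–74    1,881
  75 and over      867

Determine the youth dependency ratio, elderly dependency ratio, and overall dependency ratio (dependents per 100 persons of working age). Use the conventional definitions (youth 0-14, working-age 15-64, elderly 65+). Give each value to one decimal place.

0–14: 863 + 783 + 821 = 2,467
15–64: 845 + 1,082 + 1,235 + 1,239 + 1,002 + 1,056 + 982 + 1,088 + 1,035 + 1,004 = 10,568
65+: 1,881 + 867 = 2,748
Youth dependency ratio = 2,467 / 10,568 × 100 = 23.3
Old-age dependency ratio = 2,748 / 10,568 × 100 = 26.0
Total dependency ratio = (2,467 + 2,748) / 10,568 × 100 = 5,215 / 10,568 × 100 = 49.3

Youth dependency ratio: 23.3
Old-age dependency ratio: 26.0
Total dependency ratio: 49.3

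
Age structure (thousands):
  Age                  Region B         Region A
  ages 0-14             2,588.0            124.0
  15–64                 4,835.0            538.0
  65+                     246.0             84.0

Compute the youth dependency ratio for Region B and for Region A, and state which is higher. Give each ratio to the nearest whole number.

Region B: 2,588.0 / 4,835.0 × 100 = 54
Region A: 124.0 / 538.0 × 100 = 23

Region B: 54
Region A: 23
Higher: Region B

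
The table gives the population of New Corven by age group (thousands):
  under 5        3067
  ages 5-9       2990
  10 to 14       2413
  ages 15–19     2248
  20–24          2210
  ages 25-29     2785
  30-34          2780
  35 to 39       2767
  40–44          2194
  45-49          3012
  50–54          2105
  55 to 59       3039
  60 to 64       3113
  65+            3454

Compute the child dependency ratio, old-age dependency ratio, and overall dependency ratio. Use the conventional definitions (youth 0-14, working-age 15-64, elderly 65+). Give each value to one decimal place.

0–14: 3067 + 2990 + 2413 = 8470
15–64: 2248 + 2210 + 2785 + 2780 + 2767 + 2194 + 3012 + 2105 + 3039 + 3113 = 26253
65+: 3454
Youth dependency ratio = 8470 / 26253 × 100 = 32.3
Old-age dependency ratio = 3454 / 26253 × 100 = 13.2
Total dependency ratio = (8470 + 3454) / 26253 × 100 = 11924 / 26253 × 100 = 45.4

Youth dependency ratio: 32.3
Old-age dependency ratio: 13.2
Total dependency ratio: 45.4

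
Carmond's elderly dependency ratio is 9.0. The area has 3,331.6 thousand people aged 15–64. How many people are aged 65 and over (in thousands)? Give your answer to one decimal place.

Old-age dependency ratio = elderly / working-age × 100
9.0 = E / 3,331.6 × 100
⇒ 299.8

Aged 65 and over: 299.8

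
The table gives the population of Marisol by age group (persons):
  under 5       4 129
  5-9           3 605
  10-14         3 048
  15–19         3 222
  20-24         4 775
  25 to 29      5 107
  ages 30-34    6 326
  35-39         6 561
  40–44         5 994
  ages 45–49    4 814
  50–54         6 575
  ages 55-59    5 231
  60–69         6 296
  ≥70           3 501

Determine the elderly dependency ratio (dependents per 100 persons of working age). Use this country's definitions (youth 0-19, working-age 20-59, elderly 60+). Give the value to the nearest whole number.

Old-age dependency ratio: 22

0–19: 4 129 + 3 605 + 3 048 + 3 222 = 14 004
20–59: 4 775 + 5 107 + 6 326 + 6 561 + 5 994 + 4 814 + 6 575 + 5 231 = 45 383
60+: 6 296 + 3 501 = 9 797
Old-age dependency ratio = 9 797 / 45 383 × 100 = 22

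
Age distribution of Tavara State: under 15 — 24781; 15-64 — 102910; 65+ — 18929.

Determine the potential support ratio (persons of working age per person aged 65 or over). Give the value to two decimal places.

Potential support ratio: 5.44

Potential support ratio = 102910 / 18929 = 5.44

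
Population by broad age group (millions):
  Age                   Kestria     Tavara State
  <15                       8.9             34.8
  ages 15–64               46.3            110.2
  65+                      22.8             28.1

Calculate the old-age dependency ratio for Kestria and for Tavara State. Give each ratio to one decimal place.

Kestria: 22.8 / 46.3 × 100 = 49.2
Tavara State: 28.1 / 110.2 × 100 = 25.5

Kestria: 49.2
Tavara State: 25.5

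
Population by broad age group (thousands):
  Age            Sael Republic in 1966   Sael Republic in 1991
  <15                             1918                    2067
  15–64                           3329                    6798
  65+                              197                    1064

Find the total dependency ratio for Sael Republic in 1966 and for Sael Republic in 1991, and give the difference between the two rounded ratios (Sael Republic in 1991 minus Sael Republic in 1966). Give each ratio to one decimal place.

Sael Republic in 1966: (1918 + 197) / 3329 × 100 = 2115 / 3329 × 100 = 63.5
Sael Republic in 1991: (2067 + 1064) / 6798 × 100 = 3131 / 6798 × 100 = 46.1

Sael Republic in 1966: 63.5
Sael Republic in 1991: 46.1
Difference: -17.4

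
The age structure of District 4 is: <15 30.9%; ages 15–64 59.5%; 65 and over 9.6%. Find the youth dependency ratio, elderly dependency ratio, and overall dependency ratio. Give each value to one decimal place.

Youth dependency ratio: 51.9
Old-age dependency ratio: 16.1
Total dependency ratio: 68.1

Youth dependency ratio = 30.9 / 59.5 × 100 = 51.9
Old-age dependency ratio = 9.6 / 59.5 × 100 = 16.1
Total dependency ratio = (30.9 + 9.6) / 59.5 × 100 = 40.5 / 59.5 × 100 = 68.1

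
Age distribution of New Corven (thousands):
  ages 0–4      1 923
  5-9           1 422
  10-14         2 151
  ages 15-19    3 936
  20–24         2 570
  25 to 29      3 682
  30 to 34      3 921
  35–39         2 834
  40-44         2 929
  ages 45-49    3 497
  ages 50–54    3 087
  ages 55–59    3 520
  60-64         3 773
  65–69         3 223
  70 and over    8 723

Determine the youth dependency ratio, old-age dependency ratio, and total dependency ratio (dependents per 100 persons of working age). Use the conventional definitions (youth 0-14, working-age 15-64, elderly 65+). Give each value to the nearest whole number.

0–14: 1 923 + 1 422 + 2 151 = 5 496
15–64: 3 936 + 2 570 + 3 682 + 3 921 + 2 834 + 2 929 + 3 497 + 3 087 + 3 520 + 3 773 = 33 749
65+: 3 223 + 8 723 = 11 946
Youth dependency ratio = 5 496 / 33 749 × 100 = 16
Old-age dependency ratio = 11 946 / 33 749 × 100 = 35
Total dependency ratio = (5 496 + 11 946) / 33 749 × 100 = 17 442 / 33 749 × 100 = 52

Youth dependency ratio: 16
Old-age dependency ratio: 35
Total dependency ratio: 52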